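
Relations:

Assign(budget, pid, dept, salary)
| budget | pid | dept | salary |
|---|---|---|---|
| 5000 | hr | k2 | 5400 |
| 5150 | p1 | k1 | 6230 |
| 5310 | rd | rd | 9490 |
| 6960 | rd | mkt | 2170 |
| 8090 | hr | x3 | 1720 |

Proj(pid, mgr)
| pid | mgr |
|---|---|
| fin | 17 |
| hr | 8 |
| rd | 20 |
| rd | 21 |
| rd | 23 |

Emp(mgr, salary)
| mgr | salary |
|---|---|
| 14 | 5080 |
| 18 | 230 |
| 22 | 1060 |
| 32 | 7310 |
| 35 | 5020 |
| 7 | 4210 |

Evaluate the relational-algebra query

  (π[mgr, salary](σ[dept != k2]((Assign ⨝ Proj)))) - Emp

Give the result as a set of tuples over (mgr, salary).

Assign ⋈ Proj (natural join on pid): {(5000, hr, k2, 5400, 8), (5310, rd, rd, 9490, 20), (5310, rd, rd, 9490, 21), (5310, rd, rd, 9490, 23), (6960, rd, mkt, 2170, 20), (6960, rd, mkt, 2170, 21), (6960, rd, mkt, 2170, 23), (8090, hr, x3, 1720, 8)}
Filtering on dept != k2 leaves {(5310, rd, rd, 9490, 20), (5310, rd, rd, 9490, 21), (5310, rd, rd, 9490, 23), (6960, rd, mkt, 2170, 20), (6960, rd, mkt, 2170, 21), (6960, rd, mkt, 2170, 23), (8090, hr, x3, 1720, 8)}.
π_{mgr, salary} gives {(20, 2170), (20, 9490), (21, 2170), (21, 9490), (23, 2170), (23, 9490), (8, 1720)}.
Difference: {(20, 2170), (20, 9490), (21, 2170), (21, 9490), (23, 2170), (23, 9490), (8, 1720)} with {(14, 5080), (18, 230), (22, 1060), (32, 7310), (35, 5020), (7, 4210)} → {(20, 2170), (20, 9490), (21, 2170), (21, 9490), (23, 2170), (23, 9490), (8, 1720)}

{(20, 2170), (20, 9490), (21, 2170), (21, 9490), (23, 2170), (23, 9490), (8, 1720)}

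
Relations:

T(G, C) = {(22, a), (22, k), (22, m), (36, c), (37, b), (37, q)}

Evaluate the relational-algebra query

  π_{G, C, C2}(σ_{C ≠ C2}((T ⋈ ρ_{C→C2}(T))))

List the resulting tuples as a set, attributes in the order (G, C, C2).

{(22, a, k), (22, a, m), (22, k, a), (22, k, m), (22, m, a), (22, m, k), (37, b, q), (37, q, b)}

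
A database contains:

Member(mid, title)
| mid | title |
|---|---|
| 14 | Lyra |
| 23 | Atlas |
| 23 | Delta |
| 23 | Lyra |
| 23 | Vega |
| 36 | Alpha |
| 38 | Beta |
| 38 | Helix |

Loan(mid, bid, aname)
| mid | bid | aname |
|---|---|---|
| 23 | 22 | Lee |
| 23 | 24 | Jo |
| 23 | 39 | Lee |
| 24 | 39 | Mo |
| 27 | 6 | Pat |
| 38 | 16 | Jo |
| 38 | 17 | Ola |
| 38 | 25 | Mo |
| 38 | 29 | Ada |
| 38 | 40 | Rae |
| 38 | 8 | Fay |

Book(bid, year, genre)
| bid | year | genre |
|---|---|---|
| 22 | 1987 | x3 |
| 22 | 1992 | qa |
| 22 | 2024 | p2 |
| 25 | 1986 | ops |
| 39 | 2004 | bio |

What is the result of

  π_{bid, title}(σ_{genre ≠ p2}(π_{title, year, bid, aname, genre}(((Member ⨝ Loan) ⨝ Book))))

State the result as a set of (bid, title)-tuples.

{(22, Atlas), (22, Delta), (22, Lyra), (22, Vega), (25, Beta), (25, Helix), (39, Atlas), (39, Delta), (39, Lyra), (39, Vega)}

Joining Member and Loan on mid yields {(23, Atlas, 22, Lee), (23, Atlas, 24, Jo), (23, Atlas, 39, Lee), (23, Delta, 22, Lee), (23, Delta, 24, Jo), (23, Delta, 39, Lee), (23, Lyra, 22, Lee), (23, Lyra, 24, Jo), (23, Lyra, 39, Lee), (23, Vega, 22, Lee), (23, Vega, 24, Jo), (23, Vega, 39, Lee), (38, Beta, 16, Jo), (38, Beta, 17, Ola), (38, Beta, 25, Mo), (38, Beta, 29, Ada), (38, Beta, 40, Rae), (38, Beta, 8, Fay), (38, Helix, 16, Jo), (38, Helix, 17, Ola), (38, Helix, 25, Mo), (38, Helix, 29, Ada), (38, Helix, 40, Rae), (38, Helix, 8, Fay)}.
Joining (Member ⨝ Loan) and Book on bid yields {(23, Atlas, 22, Lee, 1987, x3), (23, Atlas, 22, Lee, 1992, qa), (23, Atlas, 22, Lee, 2024, p2), (23, Atlas, 39, Lee, 2004, bio), (23, Delta, 22, Lee, 1987, x3), (23, Delta, 22, Lee, 1992, qa), (23, Delta, 22, Lee, 2024, p2), (23, Delta, 39, Lee, 2004, bio), (23, Lyra, 22, Lee, 1987, x3), (23, Lyra, 22, Lee, 1992, qa), (23, Lyra, 22, Lee, 2024, p2), (23, Lyra, 39, Lee, 2004, bio), (23, Vega, 22, Lee, 1987, x3), (23, Vega, 22, Lee, 1992, qa), (23, Vega, 22, Lee, 2024, p2), (23, Vega, 39, Lee, 2004, bio), (38, Beta, 25, Mo, 1986, ops), (38, Helix, 25, Mo, 1986, ops)}.
π_{title, year, bid, aname, genre} gives {(Atlas, 1987, 22, Lee, x3), (Atlas, 1992, 22, Lee, qa), (Atlas, 2004, 39, Lee, bio), (Atlas, 2024, 22, Lee, p2), (Beta, 1986, 25, Mo, ops), (Delta, 1987, 22, Lee, x3), (Delta, 1992, 22, Lee, qa), (Delta, 2004, 39, Lee, bio), (Delta, 2024, 22, Lee, p2), (Helix, 1986, 25, Mo, ops), (Lyra, 1987, 22, Lee, x3), (Lyra, 1992, 22, Lee, qa), (Lyra, 2004, 39, Lee, bio), (Lyra, 2024, 22, Lee, p2), (Vega, 1987, 22, Lee, x3), (Vega, 1992, 22, Lee, qa), (Vega, 2004, 39, Lee, bio), (Vega, 2024, 22, Lee, p2)}.
Selection genre ≠ p2: {(Atlas, 1987, 22, Lee, x3), (Atlas, 1992, 22, Lee, qa), (Atlas, 2004, 39, Lee, bio), (Beta, 1986, 25, Mo, ops), (Delta, 1987, 22, Lee, x3), (Delta, 1992, 22, Lee, qa), (Delta, 2004, 39, Lee, bio), (Helix, 1986, 25, Mo, ops), (Lyra, 1987, 22, Lee, x3), (Lyra, 1992, 22, Lee, qa), (Lyra, 2004, 39, Lee, bio), (Vega, 1987, 22, Lee, x3), (Vega, 1992, 22, Lee, qa), (Vega, 2004, 39, Lee, bio)}
π_{bid, title} gives {(22, Atlas), (22, Delta), (22, Lyra), (22, Vega), (25, Beta), (25, Helix), (39, Atlas), (39, Delta), (39, Lyra), (39, Vega)} (4 duplicate(s) eliminated).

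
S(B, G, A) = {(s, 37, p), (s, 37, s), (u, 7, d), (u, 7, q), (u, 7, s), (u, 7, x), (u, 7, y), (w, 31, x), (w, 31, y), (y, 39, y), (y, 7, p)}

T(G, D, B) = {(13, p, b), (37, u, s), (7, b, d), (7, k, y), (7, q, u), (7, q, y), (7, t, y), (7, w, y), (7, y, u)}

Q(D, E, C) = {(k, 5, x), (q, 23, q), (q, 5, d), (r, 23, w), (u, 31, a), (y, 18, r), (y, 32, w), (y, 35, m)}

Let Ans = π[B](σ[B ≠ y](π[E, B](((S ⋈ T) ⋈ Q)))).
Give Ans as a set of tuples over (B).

{s, u}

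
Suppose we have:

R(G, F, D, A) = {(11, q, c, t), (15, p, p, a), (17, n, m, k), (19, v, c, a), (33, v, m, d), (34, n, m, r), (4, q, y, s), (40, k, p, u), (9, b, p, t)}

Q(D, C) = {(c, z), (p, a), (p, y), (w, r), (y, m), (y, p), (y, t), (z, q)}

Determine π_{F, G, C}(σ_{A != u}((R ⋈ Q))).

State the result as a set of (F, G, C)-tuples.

{(b, 9, a), (b, 9, y), (p, 15, a), (p, 15, y), (q, 11, z), (q, 4, m), (q, 4, p), (q, 4, t), (v, 19, z)}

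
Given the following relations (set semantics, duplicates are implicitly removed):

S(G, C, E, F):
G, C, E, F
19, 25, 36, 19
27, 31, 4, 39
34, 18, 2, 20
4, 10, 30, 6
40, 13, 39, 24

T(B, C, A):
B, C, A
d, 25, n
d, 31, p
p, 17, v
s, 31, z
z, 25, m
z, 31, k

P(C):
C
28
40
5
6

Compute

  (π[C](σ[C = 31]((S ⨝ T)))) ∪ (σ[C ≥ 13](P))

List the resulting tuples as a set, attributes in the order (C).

Natural join on C: {(19, 25, 36, 19, d, n), (19, 25, 36, 19, z, m), (27, 31, 4, 39, d, p), (27, 31, 4, 39, s, z), (27, 31, 4, 39, z, k)}
Selection C = 31: {(27, 31, 4, 39, d, p), (27, 31, 4, 39, s, z), (27, 31, 4, 39, z, k)}
Projecting to C (2 duplicate(s) eliminated): {31}
Selection C ≥ 13: {28, 40}
Union: {31} with {28, 40} → {28, 31, 40}

{28, 31, 40}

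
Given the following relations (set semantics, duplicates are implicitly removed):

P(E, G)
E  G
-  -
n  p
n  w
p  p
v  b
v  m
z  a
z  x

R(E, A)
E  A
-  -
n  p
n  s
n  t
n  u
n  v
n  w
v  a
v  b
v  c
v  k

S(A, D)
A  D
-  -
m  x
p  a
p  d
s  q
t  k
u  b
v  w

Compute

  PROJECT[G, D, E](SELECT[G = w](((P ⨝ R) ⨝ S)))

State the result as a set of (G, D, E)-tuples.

P ⋈ R (natural join on E): {(n, p, p), (n, p, s), (n, p, t), (n, p, u), (n, p, v), (n, p, w), (n, w, p), (n, w, s), (n, w, t), (n, w, u), (n, w, v), (n, w, w), (v, b, a), (v, b, b), (v, b, c), (v, b, k), (v, m, a), (v, m, b), (v, m, c), (v, m, k)}
(P ⨝ R) ⋈ S (natural join on A): {(n, p, p, a), (n, p, p, d), (n, p, s, q), (n, p, t, k), (n, p, u, b), (n, p, v, w), (n, w, p, a), (n, w, p, d), (n, w, s, q), (n, w, t, k), (n, w, u, b), (n, w, v, w)}
σ[G = w]: keep tuples satisfying G = w → {(n, w, p, a), (n, w, p, d), (n, w, s, q), (n, w, t, k), (n, w, u, b), (n, w, v, w)}
π_{G, D, E} gives {(w, a, n), (w, b, n), (w, d, n), (w, k, n), (w, q, n), (w, w, n)}.

{(w, a, n), (w, b, n), (w, d, n), (w, k, n), (w, q, n), (w, w, n)}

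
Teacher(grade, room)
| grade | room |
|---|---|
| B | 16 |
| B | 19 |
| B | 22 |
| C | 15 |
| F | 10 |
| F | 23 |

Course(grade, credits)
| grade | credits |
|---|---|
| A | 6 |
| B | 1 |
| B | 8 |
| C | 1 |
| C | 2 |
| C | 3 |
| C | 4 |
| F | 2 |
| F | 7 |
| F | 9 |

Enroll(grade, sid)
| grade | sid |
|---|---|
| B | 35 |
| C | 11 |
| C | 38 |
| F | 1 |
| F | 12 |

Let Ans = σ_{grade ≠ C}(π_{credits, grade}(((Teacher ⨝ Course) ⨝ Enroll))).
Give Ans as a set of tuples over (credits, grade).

{(1, B), (2, F), (7, F), (8, B), (9, F)}

Joining Teacher and Course on grade yields {(B, 16, 1), (B, 16, 8), (B, 19, 1), (B, 19, 8), (B, 22, 1), (B, 22, 8), (C, 15, 1), (C, 15, 2), (C, 15, 3), (C, 15, 4), (F, 10, 2), (F, 10, 7), (F, 10, 9), (F, 23, 2), (F, 23, 7), (F, 23, 9)}.
Joining (Teacher ⨝ Course) and Enroll on grade yields {(B, 16, 1, 35), (B, 16, 8, 35), (B, 19, 1, 35), (B, 19, 8, 35), (B, 22, 1, 35), (B, 22, 8, 35), (C, 15, 1, 11), (C, 15, 1, 38), (C, 15, 2, 11), (C, 15, 2, 38), (C, 15, 3, 11), (C, 15, 3, 38), (C, 15, 4, 11), (C, 15, 4, 38), (F, 10, 2, 1), (F, 10, 2, 12), (F, 10, 7, 1), (F, 10, 7, 12), (F, 10, 9, 1), (F, 10, 9, 12), (F, 23, 2, 1), (F, 23, 2, 12), (F, 23, 7, 1), (F, 23, 7, 12), (F, 23, 9, 1), (F, 23, 9, 12)}.
Projecting to credits, grade (17 duplicate(s) eliminated): {(1, B), (1, C), (2, C), (2, F), (3, C), (4, C), (7, F), (8, B), (9, F)}
σ[grade ≠ C]: keep tuples satisfying grade ≠ C → {(1, B), (2, F), (7, F), (8, B), (9, F)}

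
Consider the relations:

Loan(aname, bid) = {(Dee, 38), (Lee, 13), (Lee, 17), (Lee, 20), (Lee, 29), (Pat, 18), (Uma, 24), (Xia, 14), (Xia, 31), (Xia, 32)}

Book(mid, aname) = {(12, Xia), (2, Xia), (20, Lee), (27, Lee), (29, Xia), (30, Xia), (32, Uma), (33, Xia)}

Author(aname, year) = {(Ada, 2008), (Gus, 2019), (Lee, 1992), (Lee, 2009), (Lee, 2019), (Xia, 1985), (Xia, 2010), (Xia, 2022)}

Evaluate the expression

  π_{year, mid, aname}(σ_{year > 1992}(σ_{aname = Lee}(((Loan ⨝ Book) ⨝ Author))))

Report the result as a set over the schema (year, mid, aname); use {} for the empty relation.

{(2009, 20, Lee), (2009, 27, Lee), (2019, 20, Lee), (2019, 27, Lee)}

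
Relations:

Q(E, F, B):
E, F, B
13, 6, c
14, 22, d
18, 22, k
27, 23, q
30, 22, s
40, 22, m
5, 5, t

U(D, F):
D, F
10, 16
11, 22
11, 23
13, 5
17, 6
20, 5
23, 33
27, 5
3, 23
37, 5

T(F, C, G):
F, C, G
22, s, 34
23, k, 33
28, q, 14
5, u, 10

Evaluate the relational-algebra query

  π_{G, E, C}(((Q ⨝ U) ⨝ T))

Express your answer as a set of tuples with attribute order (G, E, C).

{(10, 5, u), (33, 27, k), (34, 14, s), (34, 18, s), (34, 30, s), (34, 40, s)}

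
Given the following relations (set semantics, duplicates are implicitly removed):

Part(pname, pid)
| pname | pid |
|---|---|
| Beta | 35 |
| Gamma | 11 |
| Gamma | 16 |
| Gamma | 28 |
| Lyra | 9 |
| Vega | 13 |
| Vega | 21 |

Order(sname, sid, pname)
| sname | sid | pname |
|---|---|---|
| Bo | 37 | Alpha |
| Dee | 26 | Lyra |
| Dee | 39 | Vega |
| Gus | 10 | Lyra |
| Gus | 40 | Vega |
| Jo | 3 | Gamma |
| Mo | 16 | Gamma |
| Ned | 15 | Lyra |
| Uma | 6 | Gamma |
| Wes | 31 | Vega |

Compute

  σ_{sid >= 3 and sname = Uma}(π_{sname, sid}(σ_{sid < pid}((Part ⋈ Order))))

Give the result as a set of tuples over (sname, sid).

Part ⋈ Order (natural join on pname): {(Gamma, 11, Jo, 3), (Gamma, 11, Mo, 16), (Gamma, 11, Uma, 6), (Gamma, 16, Jo, 3), (Gamma, 16, Mo, 16), (Gamma, 16, Uma, 6), (Gamma, 28, Jo, 3), (Gamma, 28, Mo, 16), (Gamma, 28, Uma, 6), (Lyra, 9, Dee, 26), (Lyra, 9, Gus, 10), (Lyra, 9, Ned, 15), (Vega, 13, Dee, 39), (Vega, 13, Gus, 40), (Vega, 13, Wes, 31), (Vega, 21, Dee, 39), (Vega, 21, Gus, 40), (Vega, 21, Wes, 31)}
Filtering on sid < pid leaves {(Gamma, 11, Jo, 3), (Gamma, 11, Uma, 6), (Gamma, 16, Jo, 3), (Gamma, 16, Uma, 6), (Gamma, 28, Jo, 3), (Gamma, 28, Mo, 16), (Gamma, 28, Uma, 6)}.
π[sname, sid]: project onto (sname, sid) (4 duplicate(s) eliminated) → {(Jo, 3), (Mo, 16), (Uma, 6)}
Filtering on sid >= 3 and sname = Uma leaves {(Uma, 6)}.

{(Uma, 6)}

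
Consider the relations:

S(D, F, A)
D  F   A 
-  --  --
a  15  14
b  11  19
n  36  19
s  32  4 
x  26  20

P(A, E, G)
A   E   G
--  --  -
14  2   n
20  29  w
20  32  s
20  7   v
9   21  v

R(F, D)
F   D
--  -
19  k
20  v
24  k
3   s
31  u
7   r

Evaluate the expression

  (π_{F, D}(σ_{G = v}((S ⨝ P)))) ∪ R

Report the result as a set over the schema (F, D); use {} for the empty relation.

{(19, k), (20, v), (24, k), (26, x), (3, s), (31, u), (7, r)}

Natural join on A: {(a, 15, 14, 2, n), (x, 26, 20, 29, w), (x, 26, 20, 32, s), (x, 26, 20, 7, v)}
σ[G = v]: keep tuples satisfying G = v → {(x, 26, 20, 7, v)}
π_{F, D} gives {(26, x)}.
Set union of the two operands is {(19, k), (20, v), (24, k), (26, x), (3, s), (31, u), (7, r)}.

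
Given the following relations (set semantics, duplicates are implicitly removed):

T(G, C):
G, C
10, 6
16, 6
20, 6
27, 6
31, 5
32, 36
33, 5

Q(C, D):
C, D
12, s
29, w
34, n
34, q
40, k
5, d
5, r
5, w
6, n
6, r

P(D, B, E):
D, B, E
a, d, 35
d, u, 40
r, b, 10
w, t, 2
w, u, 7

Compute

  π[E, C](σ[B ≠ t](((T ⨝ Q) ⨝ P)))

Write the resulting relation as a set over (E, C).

{(10, 5), (10, 6), (40, 5), (7, 5)}

T ⋈ Q (natural join on C): {(10, 6, n), (10, 6, r), (16, 6, n), (16, 6, r), (20, 6, n), (20, 6, r), (27, 6, n), (27, 6, r), (31, 5, d), (31, 5, r), (31, 5, w), (33, 5, d), (33, 5, r), (33, 5, w)}
(T ⨝ Q) ⋈ P (natural join on D): {(10, 6, r, b, 10), (16, 6, r, b, 10), (20, 6, r, b, 10), (27, 6, r, b, 10), (31, 5, d, u, 40), (31, 5, r, b, 10), (31, 5, w, t, 2), (31, 5, w, u, 7), (33, 5, d, u, 40), (33, 5, r, b, 10), (33, 5, w, t, 2), (33, 5, w, u, 7)}
σ[B ≠ t]: keep tuples satisfying B ≠ t → {(10, 6, r, b, 10), (16, 6, r, b, 10), (20, 6, r, b, 10), (27, 6, r, b, 10), (31, 5, d, u, 40), (31, 5, r, b, 10), (31, 5, w, u, 7), (33, 5, d, u, 40), (33, 5, r, b, 10), (33, 5, w, u, 7)}
π[E, C]: project onto (E, C) (6 duplicate(s) eliminated) → {(10, 5), (10, 6), (40, 5), (7, 5)}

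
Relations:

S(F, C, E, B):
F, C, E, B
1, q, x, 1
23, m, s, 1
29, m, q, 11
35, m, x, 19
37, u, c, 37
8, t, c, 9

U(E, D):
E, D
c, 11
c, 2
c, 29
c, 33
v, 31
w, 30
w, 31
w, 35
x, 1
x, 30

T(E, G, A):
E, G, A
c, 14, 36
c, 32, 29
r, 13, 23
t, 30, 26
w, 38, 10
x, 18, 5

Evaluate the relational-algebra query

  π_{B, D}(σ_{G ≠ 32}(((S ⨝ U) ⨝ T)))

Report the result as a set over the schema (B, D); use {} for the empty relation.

{(1, 1), (1, 30), (19, 1), (19, 30), (37, 11), (37, 2), (37, 29), (37, 33), (9, 11), (9, 2), (9, 29), (9, 33)}

S ⋈ U (natural join on E): {(1, q, x, 1, 1), (1, q, x, 1, 30), (35, m, x, 19, 1), (35, m, x, 19, 30), (37, u, c, 37, 11), (37, u, c, 37, 2), (37, u, c, 37, 29), (37, u, c, 37, 33), (8, t, c, 9, 11), (8, t, c, 9, 2), (8, t, c, 9, 29), (8, t, c, 9, 33)}
(S ⨝ U) ⋈ T (natural join on E): {(1, q, x, 1, 1, 18, 5), (1, q, x, 1, 30, 18, 5), (35, m, x, 19, 1, 18, 5), (35, m, x, 19, 30, 18, 5), (37, u, c, 37, 11, 14, 36), (37, u, c, 37, 11, 32, 29), (37, u, c, 37, 2, 14, 36), (37, u, c, 37, 2, 32, 29), (37, u, c, 37, 29, 14, 36), (37, u, c, 37, 29, 32, 29), (37, u, c, 37, 33, 14, 36), (37, u, c, 37, 33, 32, 29), (8, t, c, 9, 11, 14, 36), (8, t, c, 9, 11, 32, 29), (8, t, c, 9, 2, 14, 36), (8, t, c, 9, 2, 32, 29), (8, t, c, 9, 29, 14, 36), (8, t, c, 9, 29, 32, 29), (8, t, c, 9, 33, 14, 36), (8, t, c, 9, 33, 32, 29)}
Apply σ_{G ≠ 32}; surviving tuples: {(1, q, x, 1, 1, 18, 5), (1, q, x, 1, 30, 18, 5), (35, m, x, 19, 1, 18, 5), (35, m, x, 19, 30, 18, 5), (37, u, c, 37, 11, 14, 36), (37, u, c, 37, 2, 14, 36), (37, u, c, 37, 29, 14, 36), (37, u, c, 37, 33, 14, 36), (8, t, c, 9, 11, 14, 36), (8, t, c, 9, 2, 14, 36), (8, t, c, 9, 29, 14, 36), (8, t, c, 9, 33, 14, 36)}
π_{B, D} gives {(1, 1), (1, 30), (19, 1), (19, 30), (37, 11), (37, 2), (37, 29), (37, 33), (9, 11), (9, 2), (9, 29), (9, 33)}.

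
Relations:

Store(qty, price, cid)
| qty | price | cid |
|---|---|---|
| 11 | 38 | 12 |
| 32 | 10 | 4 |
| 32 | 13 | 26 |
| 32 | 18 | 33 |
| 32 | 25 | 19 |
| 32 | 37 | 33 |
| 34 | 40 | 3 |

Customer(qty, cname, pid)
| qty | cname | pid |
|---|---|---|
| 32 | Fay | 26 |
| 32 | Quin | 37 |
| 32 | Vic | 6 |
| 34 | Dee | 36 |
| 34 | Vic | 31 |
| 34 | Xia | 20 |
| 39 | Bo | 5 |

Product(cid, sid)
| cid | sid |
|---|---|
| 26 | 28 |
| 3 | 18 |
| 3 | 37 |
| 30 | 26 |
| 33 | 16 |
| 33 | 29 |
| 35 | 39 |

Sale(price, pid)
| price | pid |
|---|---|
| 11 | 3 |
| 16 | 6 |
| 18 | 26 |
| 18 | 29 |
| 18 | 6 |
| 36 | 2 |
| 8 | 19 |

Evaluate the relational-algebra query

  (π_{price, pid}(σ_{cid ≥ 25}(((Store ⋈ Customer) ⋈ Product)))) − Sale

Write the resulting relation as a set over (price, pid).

{(13, 26), (13, 37), (13, 6), (18, 37), (37, 26), (37, 37), (37, 6)}

Store ⋈ Customer (natural join on qty): {(32, 10, 4, Fay, 26), (32, 10, 4, Quin, 37), (32, 10, 4, Vic, 6), (32, 13, 26, Fay, 26), (32, 13, 26, Quin, 37), (32, 13, 26, Vic, 6), (32, 18, 33, Fay, 26), (32, 18, 33, Quin, 37), (32, 18, 33, Vic, 6), (32, 25, 19, Fay, 26), (32, 25, 19, Quin, 37), (32, 25, 19, Vic, 6), (32, 37, 33, Fay, 26), (32, 37, 33, Quin, 37), (32, 37, 33, Vic, 6), (34, 40, 3, Dee, 36), (34, 40, 3, Vic, 31), (34, 40, 3, Xia, 20)}
(Store ⋈ Customer) ⋈ Product (natural join on cid): {(32, 13, 26, Fay, 26, 28), (32, 13, 26, Quin, 37, 28), (32, 13, 26, Vic, 6, 28), (32, 18, 33, Fay, 26, 16), (32, 18, 33, Fay, 26, 29), (32, 18, 33, Quin, 37, 16), (32, 18, 33, Quin, 37, 29), (32, 18, 33, Vic, 6, 16), (32, 18, 33, Vic, 6, 29), (32, 37, 33, Fay, 26, 16), (32, 37, 33, Fay, 26, 29), (32, 37, 33, Quin, 37, 16), (32, 37, 33, Quin, 37, 29), (32, 37, 33, Vic, 6, 16), (32, 37, 33, Vic, 6, 29), (34, 40, 3, Dee, 36, 18), (34, 40, 3, Dee, 36, 37), (34, 40, 3, Vic, 31, 18), (34, 40, 3, Vic, 31, 37), (34, 40, 3, Xia, 20, 18), (34, 40, 3, Xia, 20, 37)}
Filtering on cid ≥ 25 leaves {(32, 13, 26, Fay, 26, 28), (32, 13, 26, Quin, 37, 28), (32, 13, 26, Vic, 6, 28), (32, 18, 33, Fay, 26, 16), (32, 18, 33, Fay, 26, 29), (32, 18, 33, Quin, 37, 16), (32, 18, 33, Quin, 37, 29), (32, 18, 33, Vic, 6, 16), (32, 18, 33, Vic, 6, 29), (32, 37, 33, Fay, 26, 16), (32, 37, 33, Fay, 26, 29), (32, 37, 33, Quin, 37, 16), (32, 37, 33, Quin, 37, 29), (32, 37, 33, Vic, 6, 16), (32, 37, 33, Vic, 6, 29)}.
Keep only column(s) price, pid (6 duplicate(s) eliminated): {(13, 26), (13, 37), (13, 6), (18, 26), (18, 37), (18, 6), (37, 26), (37, 37), (37, 6)}
Difference: {(13, 26), (13, 37), (13, 6), (18, 26), (18, 37), (18, 6), (37, 26), (37, 37), (37, 6)} with {(11, 3), (16, 6), (18, 26), (18, 29), (18, 6), (36, 2), (8, 19)} → {(13, 26), (13, 37), (13, 6), (18, 37), (37, 26), (37, 37), (37, 6)}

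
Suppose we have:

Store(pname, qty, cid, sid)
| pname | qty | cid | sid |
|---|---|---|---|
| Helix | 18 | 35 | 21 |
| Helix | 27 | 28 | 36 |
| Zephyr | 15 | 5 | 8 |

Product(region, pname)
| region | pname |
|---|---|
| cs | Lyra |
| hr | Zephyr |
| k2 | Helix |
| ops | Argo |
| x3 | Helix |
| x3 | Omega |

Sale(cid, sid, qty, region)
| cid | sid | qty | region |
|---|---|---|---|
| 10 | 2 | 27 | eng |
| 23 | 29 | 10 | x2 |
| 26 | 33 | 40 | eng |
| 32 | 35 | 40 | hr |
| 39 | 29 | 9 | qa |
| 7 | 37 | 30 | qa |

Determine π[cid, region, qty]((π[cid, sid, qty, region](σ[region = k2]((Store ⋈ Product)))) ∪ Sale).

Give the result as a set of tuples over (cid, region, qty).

{(10, eng, 27), (23, x2, 10), (26, eng, 40), (28, k2, 27), (32, hr, 40), (35, k2, 18), (39, qa, 9), (7, qa, 30)}

Natural join on pname: {(Helix, 18, 35, 21, k2), (Helix, 18, 35, 21, x3), (Helix, 27, 28, 36, k2), (Helix, 27, 28, 36, x3), (Zephyr, 15, 5, 8, hr)}
σ[region = k2]: keep tuples satisfying region = k2 → {(Helix, 18, 35, 21, k2), (Helix, 27, 28, 36, k2)}
π_{cid, sid, qty, region} gives {(28, 36, 27, k2), (35, 21, 18, k2)}.
Union: {(28, 36, 27, k2), (35, 21, 18, k2)} with {(10, 2, 27, eng), (23, 29, 10, x2), (26, 33, 40, eng), (32, 35, 40, hr), (39, 29, 9, qa), (7, 37, 30, qa)} → {(10, 2, 27, eng), (23, 29, 10, x2), (26, 33, 40, eng), (28, 36, 27, k2), (32, 35, 40, hr), (35, 21, 18, k2), (39, 29, 9, qa), (7, 37, 30, qa)}
π_{cid, region, qty} gives {(10, eng, 27), (23, x2, 10), (26, eng, 40), (28, k2, 27), (32, hr, 40), (35, k2, 18), (39, qa, 9), (7, qa, 30)}.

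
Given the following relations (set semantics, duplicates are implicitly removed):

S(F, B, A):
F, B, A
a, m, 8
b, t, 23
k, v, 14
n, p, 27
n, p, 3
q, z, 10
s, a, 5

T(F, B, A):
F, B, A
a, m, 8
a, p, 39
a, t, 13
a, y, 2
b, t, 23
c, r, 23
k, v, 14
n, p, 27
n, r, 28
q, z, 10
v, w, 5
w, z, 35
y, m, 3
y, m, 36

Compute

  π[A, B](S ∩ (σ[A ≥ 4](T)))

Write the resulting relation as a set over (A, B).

σ[A ≥ 4]: keep tuples satisfying A ≥ 4 → {(a, m, 8), (a, p, 39), (a, t, 13), (b, t, 23), (c, r, 23), (k, v, 14), (n, p, 27), (n, r, 28), (q, z, 10), (v, w, 5), (w, z, 35), (y, m, 36)}
Set intersection of the two operands is {(a, m, 8), (b, t, 23), (k, v, 14), (n, p, 27), (q, z, 10)}.
Keep only column(s) A, B: {(10, z), (14, v), (23, t), (27, p), (8, m)}

{(10, z), (14, v), (23, t), (27, p), (8, m)}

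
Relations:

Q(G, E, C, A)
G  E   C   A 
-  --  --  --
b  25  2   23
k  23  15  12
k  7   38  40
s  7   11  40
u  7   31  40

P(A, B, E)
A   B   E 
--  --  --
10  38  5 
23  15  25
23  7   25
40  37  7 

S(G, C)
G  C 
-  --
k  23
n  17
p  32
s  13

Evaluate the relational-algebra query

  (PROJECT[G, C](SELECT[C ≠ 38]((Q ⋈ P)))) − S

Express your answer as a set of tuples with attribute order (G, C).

Natural join on E, A: {(b, 25, 2, 23, 15), (b, 25, 2, 23, 7), (k, 7, 38, 40, 37), (s, 7, 11, 40, 37), (u, 7, 31, 40, 37)}
Selection C ≠ 38: {(b, 25, 2, 23, 15), (b, 25, 2, 23, 7), (s, 7, 11, 40, 37), (u, 7, 31, 40, 37)}
Projecting to G, C (1 duplicate(s) eliminated): {(b, 2), (s, 11), (u, 31)}
Set difference of the two operands is {(b, 2), (s, 11), (u, 31)}.

{(b, 2), (s, 11), (u, 31)}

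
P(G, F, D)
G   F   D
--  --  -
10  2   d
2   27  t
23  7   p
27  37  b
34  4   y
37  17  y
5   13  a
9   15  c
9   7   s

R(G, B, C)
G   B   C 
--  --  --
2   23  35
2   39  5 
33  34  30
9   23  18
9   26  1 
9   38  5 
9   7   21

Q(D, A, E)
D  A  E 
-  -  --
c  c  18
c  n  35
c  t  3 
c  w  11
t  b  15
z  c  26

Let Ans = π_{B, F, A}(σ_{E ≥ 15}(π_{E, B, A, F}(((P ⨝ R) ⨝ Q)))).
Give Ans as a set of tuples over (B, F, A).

{(23, 15, c), (23, 15, n), (23, 27, b), (26, 15, c), (26, 15, n), (38, 15, c), (38, 15, n), (39, 27, b), (7, 15, c), (7, 15, n)}

P ⋈ R (natural join on G): {(2, 27, t, 23, 35), (2, 27, t, 39, 5), (9, 15, c, 23, 18), (9, 15, c, 26, 1), (9, 15, c, 38, 5), (9, 15, c, 7, 21), (9, 7, s, 23, 18), (9, 7, s, 26, 1), (9, 7, s, 38, 5), (9, 7, s, 7, 21)}
(P ⨝ R) ⋈ Q (natural join on D): {(2, 27, t, 23, 35, b, 15), (2, 27, t, 39, 5, b, 15), (9, 15, c, 23, 18, c, 18), (9, 15, c, 23, 18, n, 35), (9, 15, c, 23, 18, t, 3), (9, 15, c, 23, 18, w, 11), (9, 15, c, 26, 1, c, 18), (9, 15, c, 26, 1, n, 35), (9, 15, c, 26, 1, t, 3), (9, 15, c, 26, 1, w, 11), (9, 15, c, 38, 5, c, 18), (9, 15, c, 38, 5, n, 35), (9, 15, c, 38, 5, t, 3), (9, 15, c, 38, 5, w, 11), (9, 15, c, 7, 21, c, 18), (9, 15, c, 7, 21, n, 35), (9, 15, c, 7, 21, t, 3), (9, 15, c, 7, 21, w, 11)}
Keep only column(s) E, B, A, F: {(11, 23, w, 15), (11, 26, w, 15), (11, 38, w, 15), (11, 7, w, 15), (15, 23, b, 27), (15, 39, b, 27), (18, 23, c, 15), (18, 26, c, 15), (18, 38, c, 15), (18, 7, c, 15), (3, 23, t, 15), (3, 26, t, 15), (3, 38, t, 15), (3, 7, t, 15), (35, 23, n, 15), (35, 26, n, 15), (35, 38, n, 15), (35, 7, n, 15)}
Apply σ_{E ≥ 15}; surviving tuples: {(15, 23, b, 27), (15, 39, b, 27), (18, 23, c, 15), (18, 26, c, 15), (18, 38, c, 15), (18, 7, c, 15), (35, 23, n, 15), (35, 26, n, 15), (35, 38, n, 15), (35, 7, n, 15)}
Keep only column(s) B, F, A: {(23, 15, c), (23, 15, n), (23, 27, b), (26, 15, c), (26, 15, n), (38, 15, c), (38, 15, n), (39, 27, b), (7, 15, c), (7, 15, n)}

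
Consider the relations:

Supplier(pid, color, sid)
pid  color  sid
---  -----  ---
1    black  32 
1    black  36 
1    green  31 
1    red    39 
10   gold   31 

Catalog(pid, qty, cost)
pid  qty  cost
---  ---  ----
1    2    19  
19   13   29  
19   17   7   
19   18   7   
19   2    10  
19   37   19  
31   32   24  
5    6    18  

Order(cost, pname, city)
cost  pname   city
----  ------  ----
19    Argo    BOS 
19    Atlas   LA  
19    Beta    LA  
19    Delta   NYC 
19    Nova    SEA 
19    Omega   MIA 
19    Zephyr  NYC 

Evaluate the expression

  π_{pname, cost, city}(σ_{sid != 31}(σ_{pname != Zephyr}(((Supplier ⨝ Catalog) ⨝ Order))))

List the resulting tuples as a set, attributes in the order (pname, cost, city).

{(Argo, 19, BOS), (Atlas, 19, LA), (Beta, 19, LA), (Delta, 19, NYC), (Nova, 19, SEA), (Omega, 19, MIA)}

Joining Supplier and Catalog on pid yields {(1, black, 32, 2, 19), (1, black, 36, 2, 19), (1, green, 31, 2, 19), (1, red, 39, 2, 19)}.
Joining (Supplier ⨝ Catalog) and Order on cost yields {(1, black, 32, 2, 19, Argo, BOS), (1, black, 32, 2, 19, Atlas, LA), (1, black, 32, 2, 19, Beta, LA), (1, black, 32, 2, 19, Delta, NYC), (1, black, 32, 2, 19, Nova, SEA), (1, black, 32, 2, 19, Omega, MIA), (1, black, 32, 2, 19, Zephyr, NYC), (1, black, 36, 2, 19, Argo, BOS), (1, black, 36, 2, 19, Atlas, LA), (1, black, 36, 2, 19, Beta, LA), (1, black, 36, 2, 19, Delta, NYC), (1, black, 36, 2, 19, Nova, SEA), (1, black, 36, 2, 19, Omega, MIA), (1, black, 36, 2, 19, Zephyr, NYC), (1, green, 31, 2, 19, Argo, BOS), (1, green, 31, 2, 19, Atlas, LA), (1, green, 31, 2, 19, Beta, LA), (1, green, 31, 2, 19, Delta, NYC), (1, green, 31, 2, 19, Nova, SEA), (1, green, 31, 2, 19, Omega, MIA), (1, green, 31, 2, 19, Zephyr, NYC), (1, red, 39, 2, 19, Argo, BOS), (1, red, 39, 2, 19, Atlas, LA), (1, red, 39, 2, 19, Beta, LA), (1, red, 39, 2, 19, Delta, NYC), (1, red, 39, 2, 19, Nova, SEA), (1, red, 39, 2, 19, Omega, MIA), (1, red, 39, 2, 19, Zephyr, NYC)}.
Selection pname != Zephyr: {(1, black, 32, 2, 19, Argo, BOS), (1, black, 32, 2, 19, Atlas, LA), (1, black, 32, 2, 19, Beta, LA), (1, black, 32, 2, 19, Delta, NYC), (1, black, 32, 2, 19, Nova, SEA), (1, black, 32, 2, 19, Omega, MIA), (1, black, 36, 2, 19, Argo, BOS), (1, black, 36, 2, 19, Atlas, LA), (1, black, 36, 2, 19, Beta, LA), (1, black, 36, 2, 19, Delta, NYC), (1, black, 36, 2, 19, Nova, SEA), (1, black, 36, 2, 19, Omega, MIA), (1, green, 31, 2, 19, Argo, BOS), (1, green, 31, 2, 19, Atlas, LA), (1, green, 31, 2, 19, Beta, LA), (1, green, 31, 2, 19, Delta, NYC), (1, green, 31, 2, 19, Nova, SEA), (1, green, 31, 2, 19, Omega, MIA), (1, red, 39, 2, 19, Argo, BOS), (1, red, 39, 2, 19, Atlas, LA), (1, red, 39, 2, 19, Beta, LA), (1, red, 39, 2, 19, Delta, NYC), (1, red, 39, 2, 19, Nova, SEA), (1, red, 39, 2, 19, Omega, MIA)}
Selection sid != 31: {(1, black, 32, 2, 19, Argo, BOS), (1, black, 32, 2, 19, Atlas, LA), (1, black, 32, 2, 19, Beta, LA), (1, black, 32, 2, 19, Delta, NYC), (1, black, 32, 2, 19, Nova, SEA), (1, black, 32, 2, 19, Omega, MIA), (1, black, 36, 2, 19, Argo, BOS), (1, black, 36, 2, 19, Atlas, LA), (1, black, 36, 2, 19, Beta, LA), (1, black, 36, 2, 19, Delta, NYC), (1, black, 36, 2, 19, Nova, SEA), (1, black, 36, 2, 19, Omega, MIA), (1, red, 39, 2, 19, Argo, BOS), (1, red, 39, 2, 19, Atlas, LA), (1, red, 39, 2, 19, Beta, LA), (1, red, 39, 2, 19, Delta, NYC), (1, red, 39, 2, 19, Nova, SEA), (1, red, 39, 2, 19, Omega, MIA)}
π[pname, cost, city]: project onto (pname, cost, city) (12 duplicate(s) eliminated) → {(Argo, 19, BOS), (Atlas, 19, LA), (Beta, 19, LA), (Delta, 19, NYC), (Nova, 19, SEA), (Omega, 19, MIA)}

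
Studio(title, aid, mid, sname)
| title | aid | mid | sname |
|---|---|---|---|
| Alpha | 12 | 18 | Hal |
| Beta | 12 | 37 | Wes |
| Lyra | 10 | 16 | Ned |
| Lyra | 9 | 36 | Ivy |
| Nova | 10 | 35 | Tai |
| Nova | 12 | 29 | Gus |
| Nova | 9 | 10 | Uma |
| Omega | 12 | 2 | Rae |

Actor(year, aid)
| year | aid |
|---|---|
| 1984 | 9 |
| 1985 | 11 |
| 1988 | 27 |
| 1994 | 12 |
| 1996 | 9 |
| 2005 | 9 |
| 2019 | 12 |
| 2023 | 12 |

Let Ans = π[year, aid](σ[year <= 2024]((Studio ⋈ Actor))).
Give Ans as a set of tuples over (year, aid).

Studio ⋈ Actor (natural join on aid): {(Alpha, 12, 18, Hal, 1994), (Alpha, 12, 18, Hal, 2019), (Alpha, 12, 18, Hal, 2023), (Beta, 12, 37, Wes, 1994), (Beta, 12, 37, Wes, 2019), (Beta, 12, 37, Wes, 2023), (Lyra, 9, 36, Ivy, 1984), (Lyra, 9, 36, Ivy, 1996), (Lyra, 9, 36, Ivy, 2005), (Nova, 12, 29, Gus, 1994), (Nova, 12, 29, Gus, 2019), (Nova, 12, 29, Gus, 2023), (Nova, 9, 10, Uma, 1984), (Nova, 9, 10, Uma, 1996), (Nova, 9, 10, Uma, 2005), (Omega, 12, 2, Rae, 1994), (Omega, 12, 2, Rae, 2019), (Omega, 12, 2, Rae, 2023)}
Filtering on year <= 2024 leaves {(Alpha, 12, 18, Hal, 1994), (Alpha, 12, 18, Hal, 2019), (Alpha, 12, 18, Hal, 2023), (Beta, 12, 37, Wes, 1994), (Beta, 12, 37, Wes, 2019), (Beta, 12, 37, Wes, 2023), (Lyra, 9, 36, Ivy, 1984), (Lyra, 9, 36, Ivy, 1996), (Lyra, 9, 36, Ivy, 2005), (Nova, 12, 29, Gus, 1994), (Nova, 12, 29, Gus, 2019), (Nova, 12, 29, Gus, 2023), (Nova, 9, 10, Uma, 1984), (Nova, 9, 10, Uma, 1996), (Nova, 9, 10, Uma, 2005), (Omega, 12, 2, Rae, 1994), (Omega, 12, 2, Rae, 2019), (Omega, 12, 2, Rae, 2023)}.
Keep only column(s) year, aid (12 duplicate(s) eliminated): {(1984, 9), (1994, 12), (1996, 9), (2005, 9), (2019, 12), (2023, 12)}

{(1984, 9), (1994, 12), (1996, 9), (2005, 9), (2019, 12), (2023, 12)}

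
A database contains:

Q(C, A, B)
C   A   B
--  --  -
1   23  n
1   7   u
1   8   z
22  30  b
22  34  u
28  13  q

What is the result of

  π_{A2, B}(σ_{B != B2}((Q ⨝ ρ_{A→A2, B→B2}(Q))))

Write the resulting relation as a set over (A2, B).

ρ[A→A2, B→B2]: schema becomes (C, A2, B2); tuples unchanged.
Joining Q and ρ_{A→A2, B→B2}(Q) on C yields {(1, 23, n, 23, n), (1, 23, n, 7, u), (1, 23, n, 8, z), (1, 7, u, 23, n), (1, 7, u, 7, u), (1, 7, u, 8, z), (1, 8, z, 23, n), (1, 8, z, 7, u), (1, 8, z, 8, z), (22, 30, b, 30, b), (22, 30, b, 34, u), (22, 34, u, 30, b), (22, 34, u, 34, u), (28, 13, q, 13, q)}.
Apply σ_{B != B2}; surviving tuples: {(1, 23, n, 7, u), (1, 23, n, 8, z), (1, 7, u, 23, n), (1, 7, u, 8, z), (1, 8, z, 23, n), (1, 8, z, 7, u), (22, 30, b, 34, u), (22, 34, u, 30, b)}
Keep only column(s) A2, B: {(23, u), (23, z), (30, u), (34, b), (7, n), (7, z), (8, n), (8, u)}

{(23, u), (23, z), (30, u), (34, b), (7, n), (7, z), (8, n), (8, u)}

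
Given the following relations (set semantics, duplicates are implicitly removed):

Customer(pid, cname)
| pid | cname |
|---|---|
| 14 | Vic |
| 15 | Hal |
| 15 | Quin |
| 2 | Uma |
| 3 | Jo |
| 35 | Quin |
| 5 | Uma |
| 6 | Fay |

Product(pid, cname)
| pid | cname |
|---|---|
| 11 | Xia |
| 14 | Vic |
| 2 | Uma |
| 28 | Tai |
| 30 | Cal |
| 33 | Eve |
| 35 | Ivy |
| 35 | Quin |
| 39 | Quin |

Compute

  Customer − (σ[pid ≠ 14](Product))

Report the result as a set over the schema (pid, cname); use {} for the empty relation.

{(14, Vic), (15, Hal), (15, Quin), (3, Jo), (5, Uma), (6, Fay)}

Apply σ_{pid ≠ 14}; surviving tuples: {(11, Xia), (2, Uma), (28, Tai), (30, Cal), (33, Eve), (35, Ivy), (35, Quin), (39, Quin)}
Taking the difference: {(14, Vic), (15, Hal), (15, Quin), (3, Jo), (5, Uma), (6, Fay)}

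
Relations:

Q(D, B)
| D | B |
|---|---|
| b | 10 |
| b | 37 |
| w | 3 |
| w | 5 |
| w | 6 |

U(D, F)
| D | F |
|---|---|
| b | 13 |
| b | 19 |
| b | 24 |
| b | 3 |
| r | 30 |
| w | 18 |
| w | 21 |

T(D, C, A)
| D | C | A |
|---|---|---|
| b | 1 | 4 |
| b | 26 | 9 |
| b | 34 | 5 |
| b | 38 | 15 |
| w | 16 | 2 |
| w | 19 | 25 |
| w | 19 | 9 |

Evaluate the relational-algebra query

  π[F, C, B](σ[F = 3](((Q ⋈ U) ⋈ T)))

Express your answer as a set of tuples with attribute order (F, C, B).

Natural join on D: {(b, 10, 13), (b, 10, 19), (b, 10, 24), (b, 10, 3), (b, 37, 13), (b, 37, 19), (b, 37, 24), (b, 37, 3), (w, 3, 18), (w, 3, 21), (w, 5, 18), (w, 5, 21), (w, 6, 18), (w, 6, 21)}
Natural join on D: {(b, 10, 13, 1, 4), (b, 10, 13, 26, 9), (b, 10, 13, 34, 5), (b, 10, 13, 38, 15), (b, 10, 19, 1, 4), (b, 10, 19, 26, 9), (b, 10, 19, 34, 5), (b, 10, 19, 38, 15), (b, 10, 24, 1, 4), (b, 10, 24, 26, 9), (b, 10, 24, 34, 5), (b, 10, 24, 38, 15), (b, 10, 3, 1, 4), (b, 10, 3, 26, 9), (b, 10, 3, 34, 5), (b, 10, 3, 38, 15), (b, 37, 13, 1, 4), (b, 37, 13, 26, 9), (b, 37, 13, 34, 5), (b, 37, 13, 38, 15), (b, 37, 19, 1, 4), (b, 37, 19, 26, 9), (b, 37, 19, 34, 5), (b, 37, 19, 38, 15), (b, 37, 24, 1, 4), (b, 37, 24, 26, 9), (b, 37, 24, 34, 5), (b, 37, 24, 38, 15), (b, 37, 3, 1, 4), (b, 37, 3, 26, 9), (b, 37, 3, 34, 5), (b, 37, 3, 38, 15), (w, 3, 18, 16, 2), (w, 3, 18, 19, 25), (w, 3, 18, 19, 9), (w, 3, 21, 16, 2), (w, 3, 21, 19, 25), (w, 3, 21, 19, 9), (w, 5, 18, 16, 2), (w, 5, 18, 19, 25), (w, 5, 18, 19, 9), (w, 5, 21, 16, 2), (w, 5, 21, 19, 25), (w, 5, 21, 19, 9), (w, 6, 18, 16, 2), (w, 6, 18, 19, 25), (w, 6, 18, 19, 9), (w, 6, 21, 16, 2), (w, 6, 21, 19, 25), (w, 6, 21, 19, 9)}
σ[F = 3]: keep tuples satisfying F = 3 → {(b, 10, 3, 1, 4), (b, 10, 3, 26, 9), (b, 10, 3, 34, 5), (b, 10, 3, 38, 15), (b, 37, 3, 1, 4), (b, 37, 3, 26, 9), (b, 37, 3, 34, 5), (b, 37, 3, 38, 15)}
π_{F, C, B} gives {(3, 1, 10), (3, 1, 37), (3, 26, 10), (3, 26, 37), (3, 34, 10), (3, 34, 37), (3, 38, 10), (3, 38, 37)}.

{(3, 1, 10), (3, 1, 37), (3, 26, 10), (3, 26, 37), (3, 34, 10), (3, 34, 37), (3, 38, 10), (3, 38, 37)}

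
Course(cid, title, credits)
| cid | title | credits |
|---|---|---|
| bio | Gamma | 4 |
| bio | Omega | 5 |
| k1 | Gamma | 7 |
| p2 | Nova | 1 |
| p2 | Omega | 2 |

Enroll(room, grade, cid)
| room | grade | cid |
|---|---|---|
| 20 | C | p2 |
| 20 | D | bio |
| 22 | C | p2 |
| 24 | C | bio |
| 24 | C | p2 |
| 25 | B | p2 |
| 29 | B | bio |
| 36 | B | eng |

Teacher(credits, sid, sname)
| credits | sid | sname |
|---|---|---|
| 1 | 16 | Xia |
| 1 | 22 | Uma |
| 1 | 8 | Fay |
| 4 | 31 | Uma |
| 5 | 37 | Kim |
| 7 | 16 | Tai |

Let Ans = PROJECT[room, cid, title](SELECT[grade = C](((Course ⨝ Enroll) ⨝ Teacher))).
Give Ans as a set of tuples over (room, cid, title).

{(20, p2, Nova), (22, p2, Nova), (24, bio, Gamma), (24, bio, Omega), (24, p2, Nova)}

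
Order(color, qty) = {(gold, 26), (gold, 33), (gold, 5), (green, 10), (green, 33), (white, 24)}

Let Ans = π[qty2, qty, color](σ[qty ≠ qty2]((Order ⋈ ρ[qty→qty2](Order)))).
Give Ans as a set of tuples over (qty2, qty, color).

{(10, 33, green), (26, 33, gold), (26, 5, gold), (33, 10, green), (33, 26, gold), (33, 5, gold), (5, 26, gold), (5, 33, gold)}

ρ[qty→qty2]: schema becomes (color, qty2); tuples unchanged.
Natural join on color: {(gold, 26, 26), (gold, 26, 33), (gold, 26, 5), (gold, 33, 26), (gold, 33, 33), (gold, 33, 5), (gold, 5, 26), (gold, 5, 33), (gold, 5, 5), (green, 10, 10), (green, 10, 33), (green, 33, 10), (green, 33, 33), (white, 24, 24)}
Apply σ_{qty ≠ qty2}; surviving tuples: {(gold, 26, 33), (gold, 26, 5), (gold, 33, 26), (gold, 33, 5), (gold, 5, 26), (gold, 5, 33), (green, 10, 33), (green, 33, 10)}
Projecting to qty2, qty, color: {(10, 33, green), (26, 33, gold), (26, 5, gold), (33, 10, green), (33, 26, gold), (33, 5, gold), (5, 26, gold), (5, 33, gold)}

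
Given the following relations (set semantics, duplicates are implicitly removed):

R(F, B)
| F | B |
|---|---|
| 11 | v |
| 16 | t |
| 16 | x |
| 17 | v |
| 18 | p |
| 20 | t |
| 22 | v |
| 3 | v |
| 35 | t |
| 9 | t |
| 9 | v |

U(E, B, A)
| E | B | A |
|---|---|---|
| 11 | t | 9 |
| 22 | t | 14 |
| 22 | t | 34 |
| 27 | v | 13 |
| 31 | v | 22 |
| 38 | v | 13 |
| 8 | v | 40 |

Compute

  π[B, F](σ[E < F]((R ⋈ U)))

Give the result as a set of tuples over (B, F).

{(t, 16), (t, 20), (t, 35), (v, 11), (v, 17), (v, 22), (v, 9)}

R ⋈ U (natural join on B): {(11, v, 27, 13), (11, v, 31, 22), (11, v, 38, 13), (11, v, 8, 40), (16, t, 11, 9), (16, t, 22, 14), (16, t, 22, 34), (17, v, 27, 13), (17, v, 31, 22), (17, v, 38, 13), (17, v, 8, 40), (20, t, 11, 9), (20, t, 22, 14), (20, t, 22, 34), (22, v, 27, 13), (22, v, 31, 22), (22, v, 38, 13), (22, v, 8, 40), (3, v, 27, 13), (3, v, 31, 22), (3, v, 38, 13), (3, v, 8, 40), (35, t, 11, 9), (35, t, 22, 14), (35, t, 22, 34), (9, t, 11, 9), (9, t, 22, 14), (9, t, 22, 34), (9, v, 27, 13), (9, v, 31, 22), (9, v, 38, 13), (9, v, 8, 40)}
σ[E < F]: keep tuples satisfying E < F → {(11, v, 8, 40), (16, t, 11, 9), (17, v, 8, 40), (20, t, 11, 9), (22, v, 8, 40), (35, t, 11, 9), (35, t, 22, 14), (35, t, 22, 34), (9, v, 8, 40)}
Keep only column(s) B, F (2 duplicate(s) eliminated): {(t, 16), (t, 20), (t, 35), (v, 11), (v, 17), (v, 22), (v, 9)}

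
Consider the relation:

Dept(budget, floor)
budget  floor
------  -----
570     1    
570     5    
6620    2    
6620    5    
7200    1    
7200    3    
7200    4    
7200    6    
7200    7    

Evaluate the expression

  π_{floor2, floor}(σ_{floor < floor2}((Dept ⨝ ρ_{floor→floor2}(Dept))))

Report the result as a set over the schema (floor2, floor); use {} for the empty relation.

{(3, 1), (4, 1), (4, 3), (5, 1), (5, 2), (6, 1), (6, 3), (6, 4), (7, 1), (7, 3), (7, 4), (7, 6)}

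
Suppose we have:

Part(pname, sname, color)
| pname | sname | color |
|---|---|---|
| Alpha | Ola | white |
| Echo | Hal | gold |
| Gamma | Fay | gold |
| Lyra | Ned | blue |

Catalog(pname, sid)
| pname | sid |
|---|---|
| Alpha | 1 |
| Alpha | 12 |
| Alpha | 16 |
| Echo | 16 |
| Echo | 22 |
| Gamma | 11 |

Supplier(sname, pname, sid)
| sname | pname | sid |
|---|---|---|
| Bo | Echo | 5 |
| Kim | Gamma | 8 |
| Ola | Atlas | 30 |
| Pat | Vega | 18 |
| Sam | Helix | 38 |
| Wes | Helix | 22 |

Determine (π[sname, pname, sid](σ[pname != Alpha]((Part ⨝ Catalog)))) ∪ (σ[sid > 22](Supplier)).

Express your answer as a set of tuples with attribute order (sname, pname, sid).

Part ⋈ Catalog (natural join on pname): {(Alpha, Ola, white, 1), (Alpha, Ola, white, 12), (Alpha, Ola, white, 16), (Echo, Hal, gold, 16), (Echo, Hal, gold, 22), (Gamma, Fay, gold, 11)}
Filtering on pname != Alpha leaves {(Echo, Hal, gold, 16), (Echo, Hal, gold, 22), (Gamma, Fay, gold, 11)}.
π[sname, pname, sid]: project onto (sname, pname, sid) → {(Fay, Gamma, 11), (Hal, Echo, 16), (Hal, Echo, 22)}
Filtering on sid > 22 leaves {(Ola, Atlas, 30), (Sam, Helix, 38)}.
Taking the union: {(Fay, Gamma, 11), (Hal, Echo, 16), (Hal, Echo, 22), (Ola, Atlas, 30), (Sam, Helix, 38)}

{(Fay, Gamma, 11), (Hal, Echo, 16), (Hal, Echo, 22), (Ola, Atlas, 30), (Sam, Helix, 38)}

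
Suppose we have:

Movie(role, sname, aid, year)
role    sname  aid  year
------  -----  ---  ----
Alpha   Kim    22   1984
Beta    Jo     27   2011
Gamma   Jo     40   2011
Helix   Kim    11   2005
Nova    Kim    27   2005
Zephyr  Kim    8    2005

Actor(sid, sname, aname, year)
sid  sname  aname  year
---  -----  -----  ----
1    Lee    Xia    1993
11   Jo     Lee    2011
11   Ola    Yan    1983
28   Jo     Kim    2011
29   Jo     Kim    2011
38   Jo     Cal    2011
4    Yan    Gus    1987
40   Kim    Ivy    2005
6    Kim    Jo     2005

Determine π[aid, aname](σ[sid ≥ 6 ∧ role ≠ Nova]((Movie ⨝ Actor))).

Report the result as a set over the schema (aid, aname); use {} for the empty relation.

{(11, Ivy), (11, Jo), (27, Cal), (27, Kim), (27, Lee), (40, Cal), (40, Kim), (40, Lee), (8, Ivy), (8, Jo)}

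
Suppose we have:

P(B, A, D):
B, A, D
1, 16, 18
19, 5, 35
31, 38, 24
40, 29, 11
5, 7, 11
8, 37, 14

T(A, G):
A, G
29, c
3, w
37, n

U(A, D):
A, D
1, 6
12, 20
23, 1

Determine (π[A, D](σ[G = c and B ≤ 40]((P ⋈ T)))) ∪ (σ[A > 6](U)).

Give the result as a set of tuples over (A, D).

Joining P and T on A yields {(40, 29, 11, c), (8, 37, 14, n)}.
Selection G = c and B ≤ 40: {(40, 29, 11, c)}
π[A, D]: project onto (A, D) → {(29, 11)}
Selection A > 6: {(12, 20), (23, 1)}
Taking the union: {(12, 20), (23, 1), (29, 11)}

{(12, 20), (23, 1), (29, 11)}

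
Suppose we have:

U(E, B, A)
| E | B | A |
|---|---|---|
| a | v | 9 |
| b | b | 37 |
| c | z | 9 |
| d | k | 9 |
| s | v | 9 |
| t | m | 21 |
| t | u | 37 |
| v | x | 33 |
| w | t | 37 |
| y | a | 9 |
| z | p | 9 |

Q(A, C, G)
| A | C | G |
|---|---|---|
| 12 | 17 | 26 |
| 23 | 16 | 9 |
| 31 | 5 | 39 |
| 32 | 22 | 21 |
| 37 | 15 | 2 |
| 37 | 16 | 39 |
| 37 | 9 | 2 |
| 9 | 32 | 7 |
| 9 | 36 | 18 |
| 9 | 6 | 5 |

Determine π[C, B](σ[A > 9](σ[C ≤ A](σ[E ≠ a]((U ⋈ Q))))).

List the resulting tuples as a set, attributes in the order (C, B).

{(15, b), (15, t), (15, u), (16, b), (16, t), (16, u), (9, b), (9, t), (9, u)}

U ⋈ Q (natural join on A): {(a, v, 9, 32, 7), (a, v, 9, 36, 18), (a, v, 9, 6, 5), (b, b, 37, 15, 2), (b, b, 37, 16, 39), (b, b, 37, 9, 2), (c, z, 9, 32, 7), (c, z, 9, 36, 18), (c, z, 9, 6, 5), (d, k, 9, 32, 7), (d, k, 9, 36, 18), (d, k, 9, 6, 5), (s, v, 9, 32, 7), (s, v, 9, 36, 18), (s, v, 9, 6, 5), (t, u, 37, 15, 2), (t, u, 37, 16, 39), (t, u, 37, 9, 2), (w, t, 37, 15, 2), (w, t, 37, 16, 39), (w, t, 37, 9, 2), (y, a, 9, 32, 7), (y, a, 9, 36, 18), (y, a, 9, 6, 5), (z, p, 9, 32, 7), (z, p, 9, 36, 18), (z, p, 9, 6, 5)}
Filtering on E ≠ a leaves {(b, b, 37, 15, 2), (b, b, 37, 16, 39), (b, b, 37, 9, 2), (c, z, 9, 32, 7), (c, z, 9, 36, 18), (c, z, 9, 6, 5), (d, k, 9, 32, 7), (d, k, 9, 36, 18), (d, k, 9, 6, 5), (s, v, 9, 32, 7), (s, v, 9, 36, 18), (s, v, 9, 6, 5), (t, u, 37, 15, 2), (t, u, 37, 16, 39), (t, u, 37, 9, 2), (w, t, 37, 15, 2), (w, t, 37, 16, 39), (w, t, 37, 9, 2), (y, a, 9, 32, 7), (y, a, 9, 36, 18), (y, a, 9, 6, 5), (z, p, 9, 32, 7), (z, p, 9, 36, 18), (z, p, 9, 6, 5)}.
Filtering on C ≤ A leaves {(b, b, 37, 15, 2), (b, b, 37, 16, 39), (b, b, 37, 9, 2), (c, z, 9, 6, 5), (d, k, 9, 6, 5), (s, v, 9, 6, 5), (t, u, 37, 15, 2), (t, u, 37, 16, 39), (t, u, 37, 9, 2), (w, t, 37, 15, 2), (w, t, 37, 16, 39), (w, t, 37, 9, 2), (y, a, 9, 6, 5), (z, p, 9, 6, 5)}.
Filtering on A > 9 leaves {(b, b, 37, 15, 2), (b, b, 37, 16, 39), (b, b, 37, 9, 2), (t, u, 37, 15, 2), (t, u, 37, 16, 39), (t, u, 37, 9, 2), (w, t, 37, 15, 2), (w, t, 37, 16, 39), (w, t, 37, 9, 2)}.
Keep only column(s) C, B: {(15, b), (15, t), (15, u), (16, b), (16, t), (16, u), (9, b), (9, t), (9, u)}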